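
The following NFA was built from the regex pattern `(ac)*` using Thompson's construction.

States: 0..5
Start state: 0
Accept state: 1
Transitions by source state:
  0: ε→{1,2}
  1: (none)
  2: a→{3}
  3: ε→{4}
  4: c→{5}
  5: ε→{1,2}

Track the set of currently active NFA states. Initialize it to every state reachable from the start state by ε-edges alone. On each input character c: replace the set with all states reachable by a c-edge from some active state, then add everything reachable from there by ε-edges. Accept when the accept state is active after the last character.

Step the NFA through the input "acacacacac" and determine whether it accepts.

Answer: ACCEPT

Derivation:
initial (ε-close {0}): {0,1,2}
'a' @ 1: {3,4}
'c' @ 2: {1,2,5}  (accept∈set)
'a' @ 3: {3,4}
'c' @ 4: {1,2,5}  (accept∈set)
'a' @ 5: {3,4}
'c' @ 6: {1,2,5}  (accept∈set)
'a' @ 7: {3,4}
'c' @ 8: {1,2,5}  (accept∈set)
'a' @ 9: {3,4}
'c' @ 10: {1,2,5}  (accept∈set)
after full input: {1,2,5}  (accept=1 in)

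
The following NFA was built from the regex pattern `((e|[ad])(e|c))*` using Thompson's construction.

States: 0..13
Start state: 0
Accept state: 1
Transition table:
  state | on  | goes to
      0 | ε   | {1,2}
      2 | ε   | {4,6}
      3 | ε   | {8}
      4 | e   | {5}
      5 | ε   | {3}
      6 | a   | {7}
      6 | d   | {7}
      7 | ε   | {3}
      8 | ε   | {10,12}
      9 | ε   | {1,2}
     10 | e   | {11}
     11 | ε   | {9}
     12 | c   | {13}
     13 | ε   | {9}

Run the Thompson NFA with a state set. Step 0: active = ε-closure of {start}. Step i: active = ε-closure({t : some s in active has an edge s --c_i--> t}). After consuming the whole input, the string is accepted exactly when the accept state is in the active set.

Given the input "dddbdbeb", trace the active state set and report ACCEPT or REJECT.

Answer: REJECT

Derivation:
initial (ε-close {0}): {0,1,2,4,6}
'd' @ 1: {3,7,8,10,12}
'd' @ 2: {}  — no active states
rest 'dbdbeb' ignored (set empty)
end set {} — state 1 not in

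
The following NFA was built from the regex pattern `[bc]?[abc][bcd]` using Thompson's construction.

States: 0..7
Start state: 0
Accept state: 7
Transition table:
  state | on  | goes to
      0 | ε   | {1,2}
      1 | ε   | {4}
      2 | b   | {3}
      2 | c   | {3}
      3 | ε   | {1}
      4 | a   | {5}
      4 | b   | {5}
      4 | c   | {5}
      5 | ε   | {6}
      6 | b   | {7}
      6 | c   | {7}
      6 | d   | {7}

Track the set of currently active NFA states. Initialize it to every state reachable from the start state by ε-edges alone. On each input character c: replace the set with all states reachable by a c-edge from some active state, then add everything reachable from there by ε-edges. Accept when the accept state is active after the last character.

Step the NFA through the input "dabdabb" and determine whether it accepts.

start: ε-closure({0}) = {0,1,2,4}
'd' @ 1: {}  — no active states
rest 'abdabb' ignored (set empty)
after full input: {}  (accept=7 not in)

Answer: REJECT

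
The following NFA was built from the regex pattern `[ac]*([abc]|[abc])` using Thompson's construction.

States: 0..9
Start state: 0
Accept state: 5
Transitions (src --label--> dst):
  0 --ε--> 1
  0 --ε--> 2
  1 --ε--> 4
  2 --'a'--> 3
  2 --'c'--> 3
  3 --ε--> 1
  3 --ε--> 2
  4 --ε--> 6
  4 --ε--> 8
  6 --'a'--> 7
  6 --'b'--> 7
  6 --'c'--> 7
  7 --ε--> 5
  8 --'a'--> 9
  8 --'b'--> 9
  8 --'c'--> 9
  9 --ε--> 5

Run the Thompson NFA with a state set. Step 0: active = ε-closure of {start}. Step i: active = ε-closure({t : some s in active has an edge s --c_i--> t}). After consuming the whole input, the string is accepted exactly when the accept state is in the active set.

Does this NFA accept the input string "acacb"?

S₀ = ε-closure({0}) = {0,1,2,4,6,8}
'a' @ 1: {1,2,3,4,5,6,7,8,9}  [accepting]
'c' @ 2: {1,2,3,4,5,6,7,8,9}  [accepting]
'a' @ 3: {1,2,3,4,5,6,7,8,9}  [accepting]
'c' @ 4: {1,2,3,4,5,6,7,8,9}  [accepting]
'b' @ 5: {5,7,9}  [accepting]
final: {5,7,9}; accept 5 in set

Answer: ACCEPT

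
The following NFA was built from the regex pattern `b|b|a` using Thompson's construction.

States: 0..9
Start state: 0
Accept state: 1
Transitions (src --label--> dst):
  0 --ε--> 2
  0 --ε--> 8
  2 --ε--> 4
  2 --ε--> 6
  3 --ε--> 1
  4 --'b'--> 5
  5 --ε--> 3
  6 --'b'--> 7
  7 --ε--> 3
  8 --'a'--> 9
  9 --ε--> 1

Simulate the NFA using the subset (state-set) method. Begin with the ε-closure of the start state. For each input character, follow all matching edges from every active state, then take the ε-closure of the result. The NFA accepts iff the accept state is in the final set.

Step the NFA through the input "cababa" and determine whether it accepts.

initial (ε-close {0}): {0,2,4,6,8}
'c' @ 1: {}  — no active states
rest 'ababa' ignored (set empty)
after full input: {}  (accept=1 not in)

Answer: REJECT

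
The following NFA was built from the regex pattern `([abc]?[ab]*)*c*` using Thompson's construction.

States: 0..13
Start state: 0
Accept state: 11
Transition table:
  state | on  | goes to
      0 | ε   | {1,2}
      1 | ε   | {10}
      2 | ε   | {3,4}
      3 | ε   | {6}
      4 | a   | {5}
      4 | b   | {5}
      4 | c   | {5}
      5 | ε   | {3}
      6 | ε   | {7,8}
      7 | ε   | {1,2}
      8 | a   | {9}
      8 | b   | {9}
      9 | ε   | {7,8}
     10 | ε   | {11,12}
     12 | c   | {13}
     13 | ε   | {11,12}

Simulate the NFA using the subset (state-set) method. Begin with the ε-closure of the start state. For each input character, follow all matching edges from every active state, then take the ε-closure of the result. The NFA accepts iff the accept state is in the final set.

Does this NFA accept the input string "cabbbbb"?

Answer: ACCEPT

Trace:
S₀ = ε-closure({0}) = {0,1,2,3,4,6,7,8,10,11,12}
'c' @ 1: {1,2,3,4,5,6,7,8,10,11,12,13}  (accept∈set)
'a' @ 2: {1,2,3,4,5,6,7,8,9,10,11,12}  (accept∈set)
'b' @ 3: {1,2,3,4,5,6,7,8,9,10,11,12}  (accept∈set)
'b' @ 4: {1,2,3,4,5,6,7,8,9,10,11,12}  (accept∈set)
'b' @ 5: {1,2,3,4,5,6,7,8,9,10,11,12}  (accept∈set)
'b' @ 6: {1,2,3,4,5,6,7,8,9,10,11,12}  (accept∈set)
'b' @ 7: {1,2,3,4,5,6,7,8,9,10,11,12}  (accept∈set)
end set {1,2,3,4,5,6,7,8,9,10,11,12} — state 11 in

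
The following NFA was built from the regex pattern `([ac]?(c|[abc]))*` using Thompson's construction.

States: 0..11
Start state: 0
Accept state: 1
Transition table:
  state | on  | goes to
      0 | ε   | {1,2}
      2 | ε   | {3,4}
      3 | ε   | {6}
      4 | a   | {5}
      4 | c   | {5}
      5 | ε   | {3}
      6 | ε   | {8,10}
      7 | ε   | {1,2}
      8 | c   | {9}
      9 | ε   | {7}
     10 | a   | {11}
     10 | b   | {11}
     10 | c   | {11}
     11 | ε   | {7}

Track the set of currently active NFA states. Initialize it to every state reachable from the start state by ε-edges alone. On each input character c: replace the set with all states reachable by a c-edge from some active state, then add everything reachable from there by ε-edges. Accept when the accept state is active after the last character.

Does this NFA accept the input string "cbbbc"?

start: ε-closure({0}) = {0,1,2,3,4,6,8,10}
'c' @ 1: {1,2,3,4,5,6,7,8,9,10,11}  [accepting]
'b' @ 2: {1,2,3,4,6,7,8,10,11}  [accepting]
'b' @ 3: {1,2,3,4,6,7,8,10,11}  [accepting]
'b' @ 4: {1,2,3,4,6,7,8,10,11}  [accepting]
'c' @ 5: {1,2,3,4,5,6,7,8,9,10,11}  [accepting]
end set {1,2,3,4,5,6,7,8,9,10,11} — state 1 in

Answer: ACCEPT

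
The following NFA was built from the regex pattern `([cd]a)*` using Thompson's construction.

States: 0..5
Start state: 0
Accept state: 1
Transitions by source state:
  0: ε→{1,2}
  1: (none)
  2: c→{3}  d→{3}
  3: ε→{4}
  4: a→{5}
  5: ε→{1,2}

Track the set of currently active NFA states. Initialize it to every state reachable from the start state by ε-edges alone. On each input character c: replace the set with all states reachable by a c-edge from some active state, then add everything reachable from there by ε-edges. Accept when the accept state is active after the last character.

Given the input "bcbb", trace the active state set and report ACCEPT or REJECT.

initial (ε-close {0}): {0,1,2}
'b' @ 1: {}  — dead — no transitions
rest 'cbb' ignored (set empty)
after full input: {}  (accept=1 not in)

Answer: REJECT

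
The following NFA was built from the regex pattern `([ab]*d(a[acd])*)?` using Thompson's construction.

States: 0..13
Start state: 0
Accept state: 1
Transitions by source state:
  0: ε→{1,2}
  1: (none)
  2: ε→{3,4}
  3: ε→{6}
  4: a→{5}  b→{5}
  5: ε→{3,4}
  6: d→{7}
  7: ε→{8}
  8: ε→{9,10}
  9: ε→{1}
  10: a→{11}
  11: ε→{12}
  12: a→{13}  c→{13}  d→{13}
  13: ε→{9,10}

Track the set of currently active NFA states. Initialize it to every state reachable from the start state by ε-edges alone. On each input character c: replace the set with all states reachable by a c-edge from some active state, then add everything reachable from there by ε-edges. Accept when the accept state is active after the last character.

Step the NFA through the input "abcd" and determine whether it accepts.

S₀ = ε-closure({0}) = {0,1,2,3,4,6}
'a' @ 1: {3,4,5,6}
'b' @ 2: {3,4,5,6}
'c' @ 3: {}  — dead — no transitions
rest 'd' ignored (set empty)
end set {} — state 1 not in

Answer: REJECT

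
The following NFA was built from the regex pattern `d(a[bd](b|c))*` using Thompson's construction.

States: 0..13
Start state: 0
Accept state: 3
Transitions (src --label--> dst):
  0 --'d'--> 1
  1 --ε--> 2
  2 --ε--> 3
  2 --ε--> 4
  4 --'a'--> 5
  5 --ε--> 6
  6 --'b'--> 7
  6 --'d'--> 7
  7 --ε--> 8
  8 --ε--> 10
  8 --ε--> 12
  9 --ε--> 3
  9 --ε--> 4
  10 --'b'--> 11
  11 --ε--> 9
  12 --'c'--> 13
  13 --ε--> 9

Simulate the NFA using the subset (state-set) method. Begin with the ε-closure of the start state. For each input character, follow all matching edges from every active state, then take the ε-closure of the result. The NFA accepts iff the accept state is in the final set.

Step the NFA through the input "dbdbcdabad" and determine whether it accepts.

start: ε-closure({0}) = {0}
'd' @ 1: {1,2,3,4}  [accepting]
'b' @ 2: {}  — dead — no transitions
rest 'dbcdabad' ignored (set empty)
final: {}; accept 3 not in set

Answer: REJECT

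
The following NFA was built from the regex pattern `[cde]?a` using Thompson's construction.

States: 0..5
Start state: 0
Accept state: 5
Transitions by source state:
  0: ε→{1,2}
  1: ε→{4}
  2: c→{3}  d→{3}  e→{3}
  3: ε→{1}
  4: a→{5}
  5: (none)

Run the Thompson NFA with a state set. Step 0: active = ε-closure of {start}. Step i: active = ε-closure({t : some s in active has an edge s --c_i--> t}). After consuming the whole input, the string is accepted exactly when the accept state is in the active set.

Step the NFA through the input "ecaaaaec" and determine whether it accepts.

Answer: REJECT

Steps:
S₀ = ε-closure({0}) = {0,1,2,4}
'e' @ 1: {1,3,4}
'c' @ 2: {}  — no active states
rest 'aaaaec' ignored (set empty)
final: {}; accept 5 not in set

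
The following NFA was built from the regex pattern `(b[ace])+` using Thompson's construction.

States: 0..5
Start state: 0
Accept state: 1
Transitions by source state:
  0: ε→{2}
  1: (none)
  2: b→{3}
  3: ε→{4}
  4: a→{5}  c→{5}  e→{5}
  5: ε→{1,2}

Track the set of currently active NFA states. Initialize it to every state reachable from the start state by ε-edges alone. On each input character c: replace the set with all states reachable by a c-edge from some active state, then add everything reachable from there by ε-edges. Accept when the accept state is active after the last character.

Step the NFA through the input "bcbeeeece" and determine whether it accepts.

Answer: REJECT

Trace:
start: ε-closure({0}) = {0,2}
'b' @ 1: {3,4}
'c' @ 2: {1,2,5}  ✓accept
'b' @ 3: {3,4}
'e' @ 4: {1,2,5}  ✓accept
'e' @ 5: {}  — state set empty
rest 'eece' ignored (set empty)
end set {} — state 1 not in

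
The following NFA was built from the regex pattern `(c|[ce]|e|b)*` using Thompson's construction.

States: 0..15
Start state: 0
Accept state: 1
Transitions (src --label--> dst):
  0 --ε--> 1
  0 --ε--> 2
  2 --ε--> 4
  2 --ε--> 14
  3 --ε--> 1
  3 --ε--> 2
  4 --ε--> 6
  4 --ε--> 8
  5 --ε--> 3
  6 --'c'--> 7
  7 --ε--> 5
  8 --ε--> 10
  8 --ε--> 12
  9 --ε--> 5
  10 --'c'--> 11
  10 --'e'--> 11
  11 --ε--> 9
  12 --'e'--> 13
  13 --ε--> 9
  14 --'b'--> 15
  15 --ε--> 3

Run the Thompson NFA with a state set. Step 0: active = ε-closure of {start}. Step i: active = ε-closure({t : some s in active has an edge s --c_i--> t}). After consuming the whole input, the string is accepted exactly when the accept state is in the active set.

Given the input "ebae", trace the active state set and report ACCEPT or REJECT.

Answer: REJECT

Trace:
start: ε-closure({0}) = {0,1,2,4,6,8,10,12,14}
'e' @ 1: {1,2,3,4,5,6,8,9,10,11,12,13,14}  ✓accept
'b' @ 2: {1,2,3,4,6,8,10,12,14,15}  ✓accept
'a' @ 3: {}  — no active states
rest 'e' ignored (set empty)
after full input: {}  (accept=1 not in)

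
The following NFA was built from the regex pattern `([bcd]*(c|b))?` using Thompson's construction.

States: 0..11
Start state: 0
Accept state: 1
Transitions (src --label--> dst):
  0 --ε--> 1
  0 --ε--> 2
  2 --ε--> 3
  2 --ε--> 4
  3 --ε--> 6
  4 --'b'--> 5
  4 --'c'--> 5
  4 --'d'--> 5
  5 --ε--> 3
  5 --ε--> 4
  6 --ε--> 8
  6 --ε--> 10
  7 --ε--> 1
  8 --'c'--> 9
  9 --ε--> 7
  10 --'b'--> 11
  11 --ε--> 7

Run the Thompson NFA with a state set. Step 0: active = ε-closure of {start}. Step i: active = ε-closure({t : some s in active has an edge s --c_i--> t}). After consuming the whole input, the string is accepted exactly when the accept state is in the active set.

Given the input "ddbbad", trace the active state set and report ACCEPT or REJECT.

initial (ε-close {0}): {0,1,2,3,4,6,8,10}
'd' @ 1: {3,4,5,6,8,10}
'd' @ 2: {3,4,5,6,8,10}
'b' @ 3: {1,3,4,5,6,7,8,10,11}  [accepting]
'b' @ 4: {1,3,4,5,6,7,8,10,11}  [accepting]
'a' @ 5: {}  — dead — no transitions
rest 'd' ignored (set empty)
after full input: {}  (accept=1 not in)

Answer: REJECT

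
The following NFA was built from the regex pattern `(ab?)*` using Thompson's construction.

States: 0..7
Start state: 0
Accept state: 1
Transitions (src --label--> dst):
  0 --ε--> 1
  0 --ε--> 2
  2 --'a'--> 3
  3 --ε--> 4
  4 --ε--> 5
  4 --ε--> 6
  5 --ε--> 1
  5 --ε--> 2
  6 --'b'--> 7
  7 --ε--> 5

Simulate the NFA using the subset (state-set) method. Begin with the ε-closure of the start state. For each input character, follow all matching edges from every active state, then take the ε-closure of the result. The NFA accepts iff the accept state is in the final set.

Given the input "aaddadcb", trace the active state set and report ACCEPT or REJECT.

Answer: REJECT

Derivation:
initial (ε-close {0}): {0,1,2}
'a' @ 1: {1,2,3,4,5,6}  ✓accept
'a' @ 2: {1,2,3,4,5,6}  ✓accept
'd' @ 3: {}  — state set empty
rest 'dadcb' ignored (set empty)
final: {}; accept 1 not in set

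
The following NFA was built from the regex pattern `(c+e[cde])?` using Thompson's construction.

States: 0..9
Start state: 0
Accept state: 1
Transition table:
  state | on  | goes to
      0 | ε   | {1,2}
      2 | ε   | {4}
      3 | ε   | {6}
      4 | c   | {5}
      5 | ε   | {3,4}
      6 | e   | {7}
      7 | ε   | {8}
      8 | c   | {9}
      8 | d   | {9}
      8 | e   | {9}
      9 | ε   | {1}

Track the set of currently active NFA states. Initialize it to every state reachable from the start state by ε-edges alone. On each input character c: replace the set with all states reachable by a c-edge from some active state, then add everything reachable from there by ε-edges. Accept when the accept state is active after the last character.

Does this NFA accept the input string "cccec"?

Answer: ACCEPT

Trace:
start: ε-closure({0}) = {0,1,2,4}
'c' @ 1: {3,4,5,6}
'c' @ 2: {3,4,5,6}
'c' @ 3: {3,4,5,6}
'e' @ 4: {7,8}
'c' @ 5: {1,9}  [accepting]
after full input: {1,9}  (accept=1 in)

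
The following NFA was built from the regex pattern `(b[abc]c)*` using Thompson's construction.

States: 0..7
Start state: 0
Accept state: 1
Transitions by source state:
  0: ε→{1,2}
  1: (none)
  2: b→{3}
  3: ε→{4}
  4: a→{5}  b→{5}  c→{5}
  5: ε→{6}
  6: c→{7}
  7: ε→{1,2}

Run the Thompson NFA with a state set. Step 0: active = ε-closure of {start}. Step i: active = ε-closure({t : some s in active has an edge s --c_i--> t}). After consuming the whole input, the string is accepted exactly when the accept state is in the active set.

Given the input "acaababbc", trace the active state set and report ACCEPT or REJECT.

Answer: REJECT

Steps:
initial (ε-close {0}): {0,1,2}
'a' @ 1: {}  — dead — no transitions
rest 'caababbc' ignored (set empty)
final: {}; accept 1 not in set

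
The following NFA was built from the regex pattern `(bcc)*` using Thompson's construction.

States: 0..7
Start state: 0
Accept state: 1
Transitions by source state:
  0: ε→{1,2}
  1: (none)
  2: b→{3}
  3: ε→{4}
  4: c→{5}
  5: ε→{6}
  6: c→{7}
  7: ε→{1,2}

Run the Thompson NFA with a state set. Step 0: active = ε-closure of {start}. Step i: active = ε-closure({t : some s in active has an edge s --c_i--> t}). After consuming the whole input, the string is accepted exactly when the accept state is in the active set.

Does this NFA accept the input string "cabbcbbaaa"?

Answer: REJECT

Steps:
start: ε-closure({0}) = {0,1,2}
'c' @ 1: {}  — state set empty
rest 'abbcbbaaa' ignored (set empty)
after full input: {}  (accept=1 not in)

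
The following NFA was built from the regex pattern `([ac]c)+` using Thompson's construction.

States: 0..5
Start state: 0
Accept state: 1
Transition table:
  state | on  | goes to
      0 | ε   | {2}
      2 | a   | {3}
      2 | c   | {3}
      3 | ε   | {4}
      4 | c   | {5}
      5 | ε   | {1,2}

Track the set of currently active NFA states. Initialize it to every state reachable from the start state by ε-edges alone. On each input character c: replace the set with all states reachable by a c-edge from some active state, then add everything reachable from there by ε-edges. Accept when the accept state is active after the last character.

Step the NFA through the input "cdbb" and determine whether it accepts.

Answer: REJECT

Derivation:
initial (ε-close {0}): {0,2}
'c' @ 1: {3,4}
'd' @ 2: {}  — no active states
rest 'bb' ignored (set empty)
after full input: {}  (accept=1 not in)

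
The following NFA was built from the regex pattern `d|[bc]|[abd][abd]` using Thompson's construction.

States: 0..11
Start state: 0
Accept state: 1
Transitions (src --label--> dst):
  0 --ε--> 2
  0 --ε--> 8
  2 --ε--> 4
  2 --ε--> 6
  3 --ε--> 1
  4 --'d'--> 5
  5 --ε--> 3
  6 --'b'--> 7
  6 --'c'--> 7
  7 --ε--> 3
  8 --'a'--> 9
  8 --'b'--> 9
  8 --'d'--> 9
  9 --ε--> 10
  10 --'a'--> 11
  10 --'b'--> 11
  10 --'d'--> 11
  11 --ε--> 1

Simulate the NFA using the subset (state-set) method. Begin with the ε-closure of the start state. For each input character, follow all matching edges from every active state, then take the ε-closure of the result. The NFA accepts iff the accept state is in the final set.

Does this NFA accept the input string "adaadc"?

Answer: REJECT

Steps:
start: ε-closure({0}) = {0,2,4,6,8}
'a' @ 1: {9,10}
'd' @ 2: {1,11}  [accepting]
'a' @ 3: {}  — dead — no transitions
rest 'adc' ignored (set empty)
end set {} — state 1 not in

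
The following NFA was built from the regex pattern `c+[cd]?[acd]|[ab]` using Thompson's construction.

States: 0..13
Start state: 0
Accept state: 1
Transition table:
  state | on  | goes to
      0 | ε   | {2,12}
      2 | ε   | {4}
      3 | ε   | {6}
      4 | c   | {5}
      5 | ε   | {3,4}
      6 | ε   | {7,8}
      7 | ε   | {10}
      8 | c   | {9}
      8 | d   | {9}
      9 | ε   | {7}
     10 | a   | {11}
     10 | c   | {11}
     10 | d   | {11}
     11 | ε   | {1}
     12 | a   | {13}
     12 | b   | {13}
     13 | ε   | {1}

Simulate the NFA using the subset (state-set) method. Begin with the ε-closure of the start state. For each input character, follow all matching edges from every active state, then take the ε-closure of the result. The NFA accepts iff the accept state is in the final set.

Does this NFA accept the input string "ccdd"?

initial (ε-close {0}): {0,2,4,12}
'c' @ 1: {3,4,5,6,7,8,10}
'c' @ 2: {1,3,4,5,6,7,8,9,10,11}  (accept∈set)
'd' @ 3: {1,7,9,10,11}  (accept∈set)
'd' @ 4: {1,11}  (accept∈set)
end set {1,11} — state 1 in

Answer: ACCEPT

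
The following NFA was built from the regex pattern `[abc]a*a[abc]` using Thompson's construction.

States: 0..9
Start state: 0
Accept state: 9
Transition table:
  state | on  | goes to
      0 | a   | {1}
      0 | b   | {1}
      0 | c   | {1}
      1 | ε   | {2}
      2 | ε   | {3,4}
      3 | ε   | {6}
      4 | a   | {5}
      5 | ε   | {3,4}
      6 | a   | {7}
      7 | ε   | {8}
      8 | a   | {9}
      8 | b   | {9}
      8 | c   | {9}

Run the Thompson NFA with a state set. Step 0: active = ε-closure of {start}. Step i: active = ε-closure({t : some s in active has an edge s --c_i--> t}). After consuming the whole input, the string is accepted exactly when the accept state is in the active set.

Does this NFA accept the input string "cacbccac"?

initial (ε-close {0}): {0}
'c' @ 1: {1,2,3,4,6}
'a' @ 2: {3,4,5,6,7,8}
'c' @ 3: {9}  (accept∈set)
'b' @ 4: {}  — state set empty
rest 'ccac' ignored (set empty)
end set {} — state 9 not in

Answer: REJECT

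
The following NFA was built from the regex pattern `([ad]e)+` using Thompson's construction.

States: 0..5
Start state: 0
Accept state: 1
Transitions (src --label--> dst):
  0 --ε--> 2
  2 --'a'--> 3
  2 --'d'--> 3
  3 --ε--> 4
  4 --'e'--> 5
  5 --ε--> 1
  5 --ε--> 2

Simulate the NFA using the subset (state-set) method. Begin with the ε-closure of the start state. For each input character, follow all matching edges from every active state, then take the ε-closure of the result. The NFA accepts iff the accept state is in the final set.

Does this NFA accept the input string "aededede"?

S₀ = ε-closure({0}) = {0,2}
'a' @ 1: {3,4}
'e' @ 2: {1,2,5}  [accepting]
'd' @ 3: {3,4}
'e' @ 4: {1,2,5}  [accepting]
'd' @ 5: {3,4}
'e' @ 6: {1,2,5}  [accepting]
'd' @ 7: {3,4}
'e' @ 8: {1,2,5}  [accepting]
end set {1,2,5} — state 1 in

Answer: ACCEPT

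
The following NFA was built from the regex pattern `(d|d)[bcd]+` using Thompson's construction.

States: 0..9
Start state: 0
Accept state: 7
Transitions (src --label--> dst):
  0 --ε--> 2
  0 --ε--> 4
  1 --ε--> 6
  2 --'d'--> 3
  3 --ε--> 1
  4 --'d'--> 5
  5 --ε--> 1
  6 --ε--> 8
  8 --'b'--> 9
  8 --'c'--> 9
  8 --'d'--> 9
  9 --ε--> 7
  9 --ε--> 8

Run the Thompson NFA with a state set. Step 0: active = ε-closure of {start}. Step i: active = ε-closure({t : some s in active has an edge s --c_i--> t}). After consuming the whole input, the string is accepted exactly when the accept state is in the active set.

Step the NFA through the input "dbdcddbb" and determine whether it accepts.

S₀ = ε-closure({0}) = {0,2,4}
'd' @ 1: {1,3,5,6,8}
'b' @ 2: {7,8,9}  (accept∈set)
'd' @ 3: {7,8,9}  (accept∈set)
'c' @ 4: {7,8,9}  (accept∈set)
'd' @ 5: {7,8,9}  (accept∈set)
'd' @ 6: {7,8,9}  (accept∈set)
'b' @ 7: {7,8,9}  (accept∈set)
'b' @ 8: {7,8,9}  (accept∈set)
final: {7,8,9}; accept 7 in set

Answer: ACCEPT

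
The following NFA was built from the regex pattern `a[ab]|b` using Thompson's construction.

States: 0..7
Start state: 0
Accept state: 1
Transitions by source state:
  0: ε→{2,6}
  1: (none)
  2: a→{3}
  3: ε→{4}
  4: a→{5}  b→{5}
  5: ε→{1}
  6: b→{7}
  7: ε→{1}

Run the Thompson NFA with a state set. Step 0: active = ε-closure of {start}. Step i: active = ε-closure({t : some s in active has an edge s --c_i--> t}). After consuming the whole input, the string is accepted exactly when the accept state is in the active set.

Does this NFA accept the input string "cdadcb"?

Answer: REJECT

Steps:
S₀ = ε-closure({0}) = {0,2,6}
'c' @ 1: {}  — state set empty
rest 'dadcb' ignored (set empty)
end set {} — state 1 not in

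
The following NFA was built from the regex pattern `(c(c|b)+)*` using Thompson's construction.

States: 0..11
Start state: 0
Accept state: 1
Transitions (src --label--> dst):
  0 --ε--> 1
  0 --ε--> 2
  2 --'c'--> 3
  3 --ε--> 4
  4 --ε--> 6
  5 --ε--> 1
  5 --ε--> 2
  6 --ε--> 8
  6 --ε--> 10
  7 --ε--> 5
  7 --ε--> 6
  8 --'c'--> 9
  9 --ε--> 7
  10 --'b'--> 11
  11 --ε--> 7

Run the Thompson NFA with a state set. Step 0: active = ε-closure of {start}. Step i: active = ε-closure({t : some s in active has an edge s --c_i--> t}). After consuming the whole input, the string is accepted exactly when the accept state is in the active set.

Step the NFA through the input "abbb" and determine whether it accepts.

initial (ε-close {0}): {0,1,2}
'a' @ 1: {}  — dead — no transitions
rest 'bbb' ignored (set empty)
final: {}; accept 1 not in set

Answer: REJECT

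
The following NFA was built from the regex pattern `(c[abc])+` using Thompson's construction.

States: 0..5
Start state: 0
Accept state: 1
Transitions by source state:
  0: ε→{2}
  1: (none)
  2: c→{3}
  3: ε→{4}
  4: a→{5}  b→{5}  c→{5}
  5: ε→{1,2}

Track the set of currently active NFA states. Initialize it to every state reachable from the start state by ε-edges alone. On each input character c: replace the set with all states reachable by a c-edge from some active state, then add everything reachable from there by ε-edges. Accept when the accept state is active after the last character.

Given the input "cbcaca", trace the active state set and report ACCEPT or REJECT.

Answer: ACCEPT

Steps:
initial (ε-close {0}): {0,2}
'c' @ 1: {3,4}
'b' @ 2: {1,2,5}  [accepting]
'c' @ 3: {3,4}
'a' @ 4: {1,2,5}  [accepting]
'c' @ 5: {3,4}
'a' @ 6: {1,2,5}  [accepting]
final: {1,2,5}; accept 1 in set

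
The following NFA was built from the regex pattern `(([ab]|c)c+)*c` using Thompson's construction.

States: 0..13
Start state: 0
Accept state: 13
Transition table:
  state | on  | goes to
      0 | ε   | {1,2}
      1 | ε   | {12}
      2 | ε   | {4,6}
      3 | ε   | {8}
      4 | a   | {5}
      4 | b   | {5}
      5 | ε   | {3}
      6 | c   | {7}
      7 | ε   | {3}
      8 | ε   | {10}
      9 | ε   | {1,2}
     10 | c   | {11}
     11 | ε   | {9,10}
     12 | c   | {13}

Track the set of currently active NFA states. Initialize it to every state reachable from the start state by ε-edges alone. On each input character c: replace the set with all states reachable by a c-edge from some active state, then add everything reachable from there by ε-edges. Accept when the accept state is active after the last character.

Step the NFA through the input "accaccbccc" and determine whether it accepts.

start: ε-closure({0}) = {0,1,2,4,6,12}
'a' @ 1: {3,5,8,10}
'c' @ 2: {1,2,4,6,9,10,11,12}
'c' @ 3: {1,2,3,4,6,7,8,9,10,11,12,13}  [accepting]
'a' @ 4: {3,5,8,10}
'c' @ 5: {1,2,4,6,9,10,11,12}
'c' @ 6: {1,2,3,4,6,7,8,9,10,11,12,13}  [accepting]
'b' @ 7: {3,5,8,10}
'c' @ 8: {1,2,4,6,9,10,11,12}
'c' @ 9: {1,2,3,4,6,7,8,9,10,11,12,13}  [accepting]
'c' @ 10: {1,2,3,4,6,7,8,9,10,11,12,13}  [accepting]
end set {1,2,3,4,6,7,8,9,10,11,12,13} — state 13 in

Answer: ACCEPT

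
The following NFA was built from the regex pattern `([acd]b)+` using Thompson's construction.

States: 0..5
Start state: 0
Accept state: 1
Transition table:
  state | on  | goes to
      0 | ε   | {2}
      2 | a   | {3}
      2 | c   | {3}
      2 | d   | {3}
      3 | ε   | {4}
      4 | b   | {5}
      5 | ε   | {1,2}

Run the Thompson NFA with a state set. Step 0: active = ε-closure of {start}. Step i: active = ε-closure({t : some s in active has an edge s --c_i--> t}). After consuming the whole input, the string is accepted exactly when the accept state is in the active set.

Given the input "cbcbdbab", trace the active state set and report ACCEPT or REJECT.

Answer: ACCEPT

Derivation:
S₀ = ε-closure({0}) = {0,2}
'c' @ 1: {3,4}
'b' @ 2: {1,2,5}  (accept∈set)
'c' @ 3: {3,4}
'b' @ 4: {1,2,5}  (accept∈set)
'd' @ 5: {3,4}
'b' @ 6: {1,2,5}  (accept∈set)
'a' @ 7: {3,4}
'b' @ 8: {1,2,5}  (accept∈set)
end set {1,2,5} — state 1 in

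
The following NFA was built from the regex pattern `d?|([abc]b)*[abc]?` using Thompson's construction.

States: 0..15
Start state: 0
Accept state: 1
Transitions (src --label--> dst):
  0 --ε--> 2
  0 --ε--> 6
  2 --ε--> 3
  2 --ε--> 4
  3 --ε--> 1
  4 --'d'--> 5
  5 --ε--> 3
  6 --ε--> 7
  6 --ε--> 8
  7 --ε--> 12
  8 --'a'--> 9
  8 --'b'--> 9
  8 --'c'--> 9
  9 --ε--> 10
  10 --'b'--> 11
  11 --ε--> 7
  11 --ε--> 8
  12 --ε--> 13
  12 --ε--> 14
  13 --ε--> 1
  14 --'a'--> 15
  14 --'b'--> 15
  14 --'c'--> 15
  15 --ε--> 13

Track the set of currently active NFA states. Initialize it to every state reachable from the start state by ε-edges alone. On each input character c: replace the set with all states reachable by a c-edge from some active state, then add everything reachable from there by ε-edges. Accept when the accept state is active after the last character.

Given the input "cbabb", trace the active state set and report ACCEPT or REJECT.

Answer: ACCEPT

Trace:
S₀ = ε-closure({0}) = {0,1,2,3,4,6,7,8,12,13,14}
'c' @ 1: {1,9,10,13,15}  ✓accept
'b' @ 2: {1,7,8,11,12,13,14}  ✓accept
'a' @ 3: {1,9,10,13,15}  ✓accept
'b' @ 4: {1,7,8,11,12,13,14}  ✓accept
'b' @ 5: {1,9,10,13,15}  ✓accept
final: {1,9,10,13,15}; accept 1 in set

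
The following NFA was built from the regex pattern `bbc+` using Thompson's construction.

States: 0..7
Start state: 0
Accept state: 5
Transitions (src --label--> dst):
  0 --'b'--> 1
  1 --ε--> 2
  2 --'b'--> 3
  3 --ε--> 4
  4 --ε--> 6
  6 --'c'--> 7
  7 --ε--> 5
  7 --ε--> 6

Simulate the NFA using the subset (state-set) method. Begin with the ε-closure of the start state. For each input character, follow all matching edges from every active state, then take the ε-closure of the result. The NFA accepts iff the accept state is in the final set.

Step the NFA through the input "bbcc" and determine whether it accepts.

Answer: ACCEPT

Steps:
initial (ε-close {0}): {0}
'b' @ 1: {1,2}
'b' @ 2: {3,4,6}
'c' @ 3: {5,6,7}  ✓accept
'c' @ 4: {5,6,7}  ✓accept
end set {5,6,7} — state 5 in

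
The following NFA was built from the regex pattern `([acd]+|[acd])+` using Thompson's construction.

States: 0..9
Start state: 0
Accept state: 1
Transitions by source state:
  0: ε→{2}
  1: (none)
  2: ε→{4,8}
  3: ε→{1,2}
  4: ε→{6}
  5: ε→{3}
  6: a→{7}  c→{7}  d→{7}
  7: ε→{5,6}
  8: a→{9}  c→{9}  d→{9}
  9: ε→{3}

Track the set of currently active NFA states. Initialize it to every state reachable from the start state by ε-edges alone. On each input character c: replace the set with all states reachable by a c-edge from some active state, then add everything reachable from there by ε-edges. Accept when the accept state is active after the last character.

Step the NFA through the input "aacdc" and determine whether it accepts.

start: ε-closure({0}) = {0,2,4,6,8}
'a' @ 1: {1,2,3,4,5,6,7,8,9}  ✓accept
'a' @ 2: {1,2,3,4,5,6,7,8,9}  ✓accept
'c' @ 3: {1,2,3,4,5,6,7,8,9}  ✓accept
'd' @ 4: {1,2,3,4,5,6,7,8,9}  ✓accept
'c' @ 5: {1,2,3,4,5,6,7,8,9}  ✓accept
after full input: {1,2,3,4,5,6,7,8,9}  (accept=1 in)

Answer: ACCEPT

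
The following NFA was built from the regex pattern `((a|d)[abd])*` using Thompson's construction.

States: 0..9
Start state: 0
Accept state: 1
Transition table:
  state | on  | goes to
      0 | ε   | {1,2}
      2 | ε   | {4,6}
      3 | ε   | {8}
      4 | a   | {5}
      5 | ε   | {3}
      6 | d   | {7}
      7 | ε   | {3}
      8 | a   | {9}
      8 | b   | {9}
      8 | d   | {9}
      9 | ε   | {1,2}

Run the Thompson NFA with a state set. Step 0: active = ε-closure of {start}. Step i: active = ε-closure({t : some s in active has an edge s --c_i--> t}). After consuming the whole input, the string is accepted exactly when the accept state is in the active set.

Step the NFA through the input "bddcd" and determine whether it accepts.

Answer: REJECT

Derivation:
S₀ = ε-closure({0}) = {0,1,2,4,6}
'b' @ 1: {}  — dead — no transitions
rest 'ddcd' ignored (set empty)
final: {}; accept 1 not in set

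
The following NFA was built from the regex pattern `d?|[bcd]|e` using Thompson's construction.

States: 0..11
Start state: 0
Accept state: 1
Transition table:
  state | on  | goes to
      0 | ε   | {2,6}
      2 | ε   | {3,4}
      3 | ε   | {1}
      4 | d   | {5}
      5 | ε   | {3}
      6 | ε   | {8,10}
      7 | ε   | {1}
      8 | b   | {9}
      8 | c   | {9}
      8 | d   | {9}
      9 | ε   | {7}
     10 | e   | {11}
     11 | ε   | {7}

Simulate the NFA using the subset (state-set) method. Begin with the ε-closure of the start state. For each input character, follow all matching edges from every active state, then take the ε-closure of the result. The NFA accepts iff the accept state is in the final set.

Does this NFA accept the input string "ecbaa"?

S₀ = ε-closure({0}) = {0,1,2,3,4,6,8,10}
'e' @ 1: {1,7,11}  ✓accept
'c' @ 2: {}  — dead — no transitions
rest 'baa' ignored (set empty)
after full input: {}  (accept=1 not in)

Answer: REJECT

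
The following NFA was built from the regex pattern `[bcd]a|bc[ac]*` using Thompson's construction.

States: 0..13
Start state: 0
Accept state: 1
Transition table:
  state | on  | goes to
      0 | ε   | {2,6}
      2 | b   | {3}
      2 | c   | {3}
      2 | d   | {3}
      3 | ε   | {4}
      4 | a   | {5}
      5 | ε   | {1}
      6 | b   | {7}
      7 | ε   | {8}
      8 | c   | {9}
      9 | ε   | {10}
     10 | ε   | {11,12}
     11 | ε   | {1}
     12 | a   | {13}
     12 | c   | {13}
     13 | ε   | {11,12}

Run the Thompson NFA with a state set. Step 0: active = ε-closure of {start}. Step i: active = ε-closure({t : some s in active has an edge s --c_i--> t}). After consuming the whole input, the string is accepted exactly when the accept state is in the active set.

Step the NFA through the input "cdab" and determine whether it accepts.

S₀ = ε-closure({0}) = {0,2,6}
'c' @ 1: {3,4}
'd' @ 2: {}  — state set empty
rest 'ab' ignored (set empty)
end set {} — state 1 not in

Answer: REJECT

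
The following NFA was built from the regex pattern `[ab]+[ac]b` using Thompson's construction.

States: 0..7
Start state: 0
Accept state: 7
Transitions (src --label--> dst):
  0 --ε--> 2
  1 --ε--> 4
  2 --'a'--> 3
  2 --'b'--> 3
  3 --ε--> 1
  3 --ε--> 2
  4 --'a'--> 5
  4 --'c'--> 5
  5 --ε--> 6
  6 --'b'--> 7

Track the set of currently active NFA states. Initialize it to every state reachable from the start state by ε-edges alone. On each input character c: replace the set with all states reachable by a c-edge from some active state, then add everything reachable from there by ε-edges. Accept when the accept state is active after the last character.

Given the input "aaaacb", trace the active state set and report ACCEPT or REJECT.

Answer: ACCEPT

Derivation:
start: ε-closure({0}) = {0,2}
'a' @ 1: {1,2,3,4}
'a' @ 2: {1,2,3,4,5,6}
'a' @ 3: {1,2,3,4,5,6}
'a' @ 4: {1,2,3,4,5,6}
'c' @ 5: {5,6}
'b' @ 6: {7}  (accept∈set)
end set {7} — state 7 in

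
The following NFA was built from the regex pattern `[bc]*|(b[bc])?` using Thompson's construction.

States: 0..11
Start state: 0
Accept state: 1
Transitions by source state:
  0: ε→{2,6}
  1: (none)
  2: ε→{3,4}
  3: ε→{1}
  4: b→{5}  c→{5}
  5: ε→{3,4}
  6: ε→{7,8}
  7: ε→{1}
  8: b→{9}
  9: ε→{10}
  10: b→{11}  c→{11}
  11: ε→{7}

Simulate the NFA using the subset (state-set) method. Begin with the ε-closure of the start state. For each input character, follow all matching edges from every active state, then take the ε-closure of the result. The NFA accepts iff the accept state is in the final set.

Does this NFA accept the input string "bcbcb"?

initial (ε-close {0}): {0,1,2,3,4,6,7,8}
'b' @ 1: {1,3,4,5,9,10}  (accept∈set)
'c' @ 2: {1,3,4,5,7,11}  (accept∈set)
'b' @ 3: {1,3,4,5}  (accept∈set)
'c' @ 4: {1,3,4,5}  (accept∈set)
'b' @ 5: {1,3,4,5}  (accept∈set)
final: {1,3,4,5}; accept 1 in set

Answer: ACCEPT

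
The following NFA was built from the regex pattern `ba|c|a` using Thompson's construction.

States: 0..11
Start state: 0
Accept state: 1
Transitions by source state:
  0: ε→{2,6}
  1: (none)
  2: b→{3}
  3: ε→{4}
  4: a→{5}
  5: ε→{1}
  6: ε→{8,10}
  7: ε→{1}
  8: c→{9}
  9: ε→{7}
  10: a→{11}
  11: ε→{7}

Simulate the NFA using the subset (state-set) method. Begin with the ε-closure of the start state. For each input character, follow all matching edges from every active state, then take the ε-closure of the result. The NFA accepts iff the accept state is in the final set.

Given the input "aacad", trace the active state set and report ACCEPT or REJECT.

Answer: REJECT

Derivation:
initial (ε-close {0}): {0,2,6,8,10}
'a' @ 1: {1,7,11}  (accept∈set)
'a' @ 2: {}  — dead — no transitions
rest 'cad' ignored (set empty)
end set {} — state 1 not in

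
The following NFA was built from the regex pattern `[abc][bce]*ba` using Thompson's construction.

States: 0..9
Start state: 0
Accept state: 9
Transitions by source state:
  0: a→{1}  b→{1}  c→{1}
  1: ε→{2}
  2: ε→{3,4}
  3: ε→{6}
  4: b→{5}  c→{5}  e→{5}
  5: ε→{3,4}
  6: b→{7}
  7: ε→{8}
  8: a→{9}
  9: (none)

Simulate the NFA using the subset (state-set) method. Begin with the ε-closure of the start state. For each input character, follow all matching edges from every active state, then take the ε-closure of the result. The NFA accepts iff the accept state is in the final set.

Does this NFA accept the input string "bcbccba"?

Answer: ACCEPT

Steps:
start: ε-closure({0}) = {0}
'b' @ 1: {1,2,3,4,6}
'c' @ 2: {3,4,5,6}
'b' @ 3: {3,4,5,6,7,8}
'c' @ 4: {3,4,5,6}
'c' @ 5: {3,4,5,6}
'b' @ 6: {3,4,5,6,7,8}
'a' @ 7: {9}  ✓accept
after full input: {9}  (accept=9 in)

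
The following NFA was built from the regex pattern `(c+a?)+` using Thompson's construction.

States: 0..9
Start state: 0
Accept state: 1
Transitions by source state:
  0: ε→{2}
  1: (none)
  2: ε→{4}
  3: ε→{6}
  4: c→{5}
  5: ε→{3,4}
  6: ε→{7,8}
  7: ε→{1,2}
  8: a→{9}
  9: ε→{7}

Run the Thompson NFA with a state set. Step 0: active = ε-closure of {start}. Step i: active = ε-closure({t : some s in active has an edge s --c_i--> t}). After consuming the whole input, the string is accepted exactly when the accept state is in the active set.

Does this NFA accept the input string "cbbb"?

initial (ε-close {0}): {0,2,4}
'c' @ 1: {1,2,3,4,5,6,7,8}  ✓accept
'b' @ 2: {}  — dead — no transitions
rest 'bb' ignored (set empty)
end set {} — state 1 not in

Answer: REJECT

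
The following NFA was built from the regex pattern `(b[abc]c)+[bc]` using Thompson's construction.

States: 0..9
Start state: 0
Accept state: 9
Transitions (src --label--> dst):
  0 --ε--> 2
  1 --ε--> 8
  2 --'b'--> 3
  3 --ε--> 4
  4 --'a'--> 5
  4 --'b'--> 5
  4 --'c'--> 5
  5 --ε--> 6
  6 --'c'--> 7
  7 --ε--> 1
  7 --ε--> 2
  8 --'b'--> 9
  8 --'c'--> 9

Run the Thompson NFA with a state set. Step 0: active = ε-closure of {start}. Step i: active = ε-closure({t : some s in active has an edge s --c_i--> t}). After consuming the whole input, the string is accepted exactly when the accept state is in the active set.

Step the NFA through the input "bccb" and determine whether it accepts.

Answer: ACCEPT

Derivation:
initial (ε-close {0}): {0,2}
'b' @ 1: {3,4}
'c' @ 2: {5,6}
'c' @ 3: {1,2,7,8}
'b' @ 4: {3,4,9}  (accept∈set)
final: {3,4,9}; accept 9 in set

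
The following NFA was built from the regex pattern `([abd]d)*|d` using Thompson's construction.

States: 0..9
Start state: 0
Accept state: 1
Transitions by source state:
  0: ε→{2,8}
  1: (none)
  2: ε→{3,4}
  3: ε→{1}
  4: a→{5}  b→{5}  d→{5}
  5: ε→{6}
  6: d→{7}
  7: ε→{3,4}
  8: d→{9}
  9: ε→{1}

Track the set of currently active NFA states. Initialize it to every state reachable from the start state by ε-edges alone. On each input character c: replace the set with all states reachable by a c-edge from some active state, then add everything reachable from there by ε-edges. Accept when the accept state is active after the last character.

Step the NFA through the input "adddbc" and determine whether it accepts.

Answer: REJECT

Trace:
initial (ε-close {0}): {0,1,2,3,4,8}
'a' @ 1: {5,6}
'd' @ 2: {1,3,4,7}  ✓accept
'd' @ 3: {5,6}
'd' @ 4: {1,3,4,7}  ✓accept
'b' @ 5: {5,6}
'c' @ 6: {}  — no active states
final: {}; accept 1 not in set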